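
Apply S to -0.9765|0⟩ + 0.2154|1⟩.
-0.9765|0⟩ + 0.2154i|1⟩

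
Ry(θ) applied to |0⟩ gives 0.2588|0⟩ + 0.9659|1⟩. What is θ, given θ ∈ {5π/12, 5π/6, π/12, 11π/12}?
5π/6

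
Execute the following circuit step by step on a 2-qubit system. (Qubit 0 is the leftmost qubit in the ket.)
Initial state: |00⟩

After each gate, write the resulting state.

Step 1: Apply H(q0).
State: 1/√2|00⟩ + 1/√2|10⟩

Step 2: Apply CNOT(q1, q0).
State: 1/√2|00⟩ + 1/√2|10⟩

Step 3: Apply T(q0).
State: 1/√2|00⟩ + (1/2 + (1/2)i)|10⟩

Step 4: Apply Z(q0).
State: 1/√2|00⟩ + (-1/2 - (1/2)i)|10⟩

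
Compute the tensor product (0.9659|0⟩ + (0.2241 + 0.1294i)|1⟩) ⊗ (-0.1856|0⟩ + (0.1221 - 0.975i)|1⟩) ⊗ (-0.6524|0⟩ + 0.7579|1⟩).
0.117|000⟩ - 0.1359|001⟩ + (-0.07694 + 0.6144i)|010⟩ + (0.08938 - 0.7138i)|011⟩ + (0.02714 + 0.01567i)|100⟩ + (-0.03152 - 0.0182i)|101⟩ + (-0.1002 + 0.1322i)|110⟩ + (0.1164 - 0.1536i)|111⟩

amp(|b₁b₂…⟩) = product of the factor amplitudes for bits b₁, b₂, …; only kets whose every factor amplitude is nonzero survive.
|000⟩: (0.9659)(-0.1856)(-0.6524) = 0.117
|001⟩: (0.9659)(-0.1856)(0.7579) = -0.1359
|010⟩: (0.9659)(0.1221 - 0.975i)(-0.6524) = (-0.07694 + 0.6144i)
|011⟩: (0.9659)(0.1221 - 0.975i)(0.7579) = (0.08938 - 0.7138i)
|100⟩: (0.2241 + 0.1294i)(-0.1856)(-0.6524) = (0.02714 + 0.01567i)
|101⟩: (0.2241 + 0.1294i)(-0.1856)(0.7579) = (-0.03152 - 0.0182i)
|110⟩: (0.2241 + 0.1294i)(0.1221 - 0.975i)(-0.6524) = (-0.1002 + 0.1322i)
|111⟩: (0.2241 + 0.1294i)(0.1221 - 0.975i)(0.7579) = (0.1164 - 0.1536i)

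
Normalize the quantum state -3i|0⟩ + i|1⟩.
-0.9487i|0⟩ + 0.3162i|1⟩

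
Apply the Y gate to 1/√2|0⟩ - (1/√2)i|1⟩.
-1/√2|0⟩ + (1/√2)i|1⟩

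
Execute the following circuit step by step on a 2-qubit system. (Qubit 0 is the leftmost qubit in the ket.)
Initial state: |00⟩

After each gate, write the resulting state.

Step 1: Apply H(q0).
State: 1/√2|00⟩ + 1/√2|10⟩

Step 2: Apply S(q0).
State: 1/√2|00⟩ + (1/√2)i|10⟩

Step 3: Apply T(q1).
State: 1/√2|00⟩ + (1/√2)i|10⟩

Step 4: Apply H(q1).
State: 1/2|00⟩ + 1/2|01⟩ + (1/2)i|10⟩ + (1/2)i|11⟩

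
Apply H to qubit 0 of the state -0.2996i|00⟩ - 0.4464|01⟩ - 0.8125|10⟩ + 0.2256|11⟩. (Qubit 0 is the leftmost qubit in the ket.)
(-0.5745 - 0.2118i)|00⟩ - 0.1561|01⟩ + (0.5745 - 0.2118i)|10⟩ - 0.4752|11⟩

H on qubit 0 mixes each pair of kets that differ only in qubit 0: amplitudes (a, b) of (|…0…⟩, |…1…⟩) become ((a + b)/√2, (a − b)/√2). Kets absent from the input have amplitude 0.
(|00⟩, |10⟩): (a, b) = (-0.2996i, -0.8125) → ((-0.5745 - 0.2118i), (0.5745 - 0.2118i))
(|01⟩, |11⟩): (a, b) = (-0.4464, 0.2256) → (-0.1561, -0.4752)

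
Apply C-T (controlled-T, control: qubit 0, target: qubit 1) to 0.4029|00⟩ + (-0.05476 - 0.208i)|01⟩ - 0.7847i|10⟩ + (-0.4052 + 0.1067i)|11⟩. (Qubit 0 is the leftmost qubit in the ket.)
0.4029|00⟩ + (-0.05476 - 0.208i)|01⟩ - 0.7847i|10⟩ + (-0.362 - 0.2111i)|11⟩

C-T leaves the control-|0⟩ kets |00⟩, |01⟩ unchanged and applies T to qubit 1 on the control-|1⟩ pair (|10⟩, |11⟩).
T = [[1, 0], [0, (1/√2 + (1/√2)i)]].
With a = amp(|10⟩) = -0.7847i and b = amp(|11⟩) = (-0.4052 + 0.1067i):
new amp(|10⟩) = (1)·a = -0.7847i
new amp(|11⟩) = (1/√2 + (1/√2)i)·b = (-0.362 - 0.2111i)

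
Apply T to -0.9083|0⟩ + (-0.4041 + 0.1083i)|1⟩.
-0.9083|0⟩ + (-0.3623 - 0.2092i)|1⟩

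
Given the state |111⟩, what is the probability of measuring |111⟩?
1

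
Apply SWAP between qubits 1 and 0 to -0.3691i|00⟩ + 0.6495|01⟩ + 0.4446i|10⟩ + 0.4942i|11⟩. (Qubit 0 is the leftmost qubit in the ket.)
-0.3691i|00⟩ + 0.4446i|01⟩ + 0.6495|10⟩ + 0.4942i|11⟩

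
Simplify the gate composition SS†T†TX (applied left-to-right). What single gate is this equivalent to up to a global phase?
X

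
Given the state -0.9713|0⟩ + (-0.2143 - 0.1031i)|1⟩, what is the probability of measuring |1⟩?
0.05655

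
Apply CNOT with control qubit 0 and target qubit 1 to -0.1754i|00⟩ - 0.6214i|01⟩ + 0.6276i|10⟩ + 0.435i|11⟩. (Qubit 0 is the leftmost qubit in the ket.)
-0.1754i|00⟩ - 0.6214i|01⟩ + 0.435i|10⟩ + 0.6276i|11⟩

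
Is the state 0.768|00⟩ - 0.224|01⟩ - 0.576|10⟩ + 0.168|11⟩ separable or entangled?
Separable

Writing the state as a|00⟩ + b|01⟩ + c|10⟩ + d|11⟩, it is a product state iff ad − bc = 0.
Here (a, b, c, d) = (0.768, -0.224, -0.576, 0.168): ad − bc = (0.768)(0.168) − (-0.224)(-0.576) = 0, so the state is separable.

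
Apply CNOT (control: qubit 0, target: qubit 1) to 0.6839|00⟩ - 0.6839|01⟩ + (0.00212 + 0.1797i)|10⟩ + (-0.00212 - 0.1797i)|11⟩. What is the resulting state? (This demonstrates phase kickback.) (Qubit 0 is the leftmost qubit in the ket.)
0.6839|00⟩ - 0.6839|01⟩ + (-0.00212 - 0.1797i)|10⟩ + (0.00212 + 0.1797i)|11⟩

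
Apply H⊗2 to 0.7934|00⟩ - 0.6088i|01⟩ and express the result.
(0.3967 - 0.3044i)|00⟩ + (0.3967 + 0.3044i)|01⟩ + (0.3967 - 0.3044i)|10⟩ + (0.3967 + 0.3044i)|11⟩

H⊗2 gives amp(|y⟩) = (1/2) Σ_x (−1)^(x·y) amp(|x⟩), where x·y is the number of positions in which both x and y have a 1.
|00⟩: (0.7934 - 0.6088i)/2 = (0.3967 - 0.3044i)
|01⟩: (0.7934 + 0.6088i)/2 = (0.3967 + 0.3044i)
|10⟩: (0.7934 - 0.6088i)/2 = (0.3967 - 0.3044i)
|11⟩: (0.7934 + 0.6088i)/2 = (0.3967 + 0.3044i)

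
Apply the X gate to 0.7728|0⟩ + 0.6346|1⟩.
0.6346|0⟩ + 0.7728|1⟩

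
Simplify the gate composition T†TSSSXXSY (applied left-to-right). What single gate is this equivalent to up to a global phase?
Y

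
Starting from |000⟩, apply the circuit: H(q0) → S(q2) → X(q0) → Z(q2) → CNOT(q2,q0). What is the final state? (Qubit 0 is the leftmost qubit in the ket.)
1/√2|000⟩ + 1/√2|100⟩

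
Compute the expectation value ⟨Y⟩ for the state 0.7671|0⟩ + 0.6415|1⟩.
0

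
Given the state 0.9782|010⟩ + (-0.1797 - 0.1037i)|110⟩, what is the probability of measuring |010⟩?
0.9569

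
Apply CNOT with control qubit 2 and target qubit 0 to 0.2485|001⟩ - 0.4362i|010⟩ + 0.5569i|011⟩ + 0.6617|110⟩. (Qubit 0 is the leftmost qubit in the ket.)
-0.4362i|010⟩ + 0.2485|101⟩ + 0.6617|110⟩ + 0.5569i|111⟩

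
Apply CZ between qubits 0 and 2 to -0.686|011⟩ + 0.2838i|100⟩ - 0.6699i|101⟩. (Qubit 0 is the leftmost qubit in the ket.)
-0.686|011⟩ + 0.2838i|100⟩ + 0.6699i|101⟩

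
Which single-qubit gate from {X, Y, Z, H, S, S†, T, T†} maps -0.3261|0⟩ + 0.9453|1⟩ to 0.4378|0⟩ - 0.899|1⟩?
H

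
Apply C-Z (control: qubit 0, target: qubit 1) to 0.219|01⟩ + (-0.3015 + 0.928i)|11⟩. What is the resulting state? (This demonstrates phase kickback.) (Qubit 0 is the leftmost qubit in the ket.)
0.219|01⟩ + (0.3015 - 0.928i)|11⟩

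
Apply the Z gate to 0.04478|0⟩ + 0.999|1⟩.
0.04478|0⟩ - 0.999|1⟩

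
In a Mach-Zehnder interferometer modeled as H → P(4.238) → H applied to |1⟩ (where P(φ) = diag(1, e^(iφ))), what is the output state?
(0.7284 + 0.4448i)|0⟩ + (0.2716 - 0.4448i)|1⟩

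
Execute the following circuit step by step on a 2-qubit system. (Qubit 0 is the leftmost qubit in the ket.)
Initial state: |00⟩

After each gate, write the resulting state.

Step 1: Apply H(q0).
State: 1/√2|00⟩ + 1/√2|10⟩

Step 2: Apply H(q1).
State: 1/2|00⟩ + 1/2|01⟩ + 1/2|10⟩ + 1/2|11⟩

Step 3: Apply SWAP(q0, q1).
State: 1/2|00⟩ + 1/2|01⟩ + 1/2|10⟩ + 1/2|11⟩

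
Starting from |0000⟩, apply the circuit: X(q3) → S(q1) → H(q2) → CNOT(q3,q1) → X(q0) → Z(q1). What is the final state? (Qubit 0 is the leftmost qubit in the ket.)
-1/√2|1101⟩ - 1/√2|1111⟩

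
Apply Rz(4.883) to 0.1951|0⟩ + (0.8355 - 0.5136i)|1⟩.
(-0.1492 - 0.1257i)|0⟩ + (-0.3081 + 0.9311i)|1⟩

Rz(4.883) = [[e^(−iθ/2), 0], [0, e^(iθ/2)]] with e^(±iθ/2) = cos(θ/2) ± i·sin(θ/2); θ = 4.883, cos(θ/2) ≈ -0.764782, sin(θ/2) ≈ 0.644289.
With a = amp(|0⟩) = 0.1951 and b = amp(|1⟩) = (0.8355 - 0.5136i):
new amp(|0⟩) = (-0.764782 - 0.644289i)·a = (-0.1492 - 0.1257i)
new amp(|1⟩) = (-0.764782 + 0.644289i)·b = (-0.3081 + 0.9311i)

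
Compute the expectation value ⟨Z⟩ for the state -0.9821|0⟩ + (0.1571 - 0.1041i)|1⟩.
0.929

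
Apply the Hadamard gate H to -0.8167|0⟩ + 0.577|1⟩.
-0.1695|0⟩ - 0.9855|1⟩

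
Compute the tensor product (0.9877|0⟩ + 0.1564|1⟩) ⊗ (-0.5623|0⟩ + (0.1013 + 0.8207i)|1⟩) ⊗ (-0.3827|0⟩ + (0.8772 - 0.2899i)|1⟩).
0.2125|000⟩ + (-0.4872 + 0.161i)|001⟩ + (-0.03829 - 0.3102i)|010⟩ + (0.3228 + 0.6821i)|011⟩ + 0.03366|100⟩ + (-0.07714 + 0.02549i)|101⟩ + (-0.006063 - 0.04912i)|110⟩ + (0.05111 + 0.108i)|111⟩

amp(|b₁b₂…⟩) = product of the factor amplitudes for bits b₁, b₂, …; only kets whose every factor amplitude is nonzero survive.
|000⟩: (0.9877)(-0.5623)(-0.3827) = 0.2125
|001⟩: (0.9877)(-0.5623)(0.8772 - 0.2899i) = (-0.4872 + 0.161i)
|010⟩: (0.9877)(0.1013 + 0.8207i)(-0.3827) = (-0.03829 - 0.3102i)
|011⟩: (0.9877)(0.1013 + 0.8207i)(0.8772 - 0.2899i) = (0.3228 + 0.6821i)
|100⟩: (0.1564)(-0.5623)(-0.3827) = 0.03366
|101⟩: (0.1564)(-0.5623)(0.8772 - 0.2899i) = (-0.07714 + 0.02549i)
|110⟩: (0.1564)(0.1013 + 0.8207i)(-0.3827) = (-0.006063 - 0.04912i)
|111⟩: (0.1564)(0.1013 + 0.8207i)(0.8772 - 0.2899i) = (0.05111 + 0.108i)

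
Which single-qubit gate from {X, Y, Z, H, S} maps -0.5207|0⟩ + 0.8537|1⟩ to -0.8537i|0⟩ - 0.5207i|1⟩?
Y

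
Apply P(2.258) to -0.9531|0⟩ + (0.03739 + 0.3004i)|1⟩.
-0.9531|0⟩ + (-0.2559 - 0.1617i)|1⟩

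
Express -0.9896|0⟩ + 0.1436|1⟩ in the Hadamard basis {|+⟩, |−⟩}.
-0.5982|+⟩ - 0.8013|−⟩

With |ψ⟩ = α|0⟩ + β|1⟩, the Hadamard-basis coefficients are ⟨+|ψ⟩ = (α + β)/√2 and ⟨−|ψ⟩ = (α − β)/√2.
Here α = -0.9896, β = 0.1436: (α + β)/√2 = -0.5982, (α − β)/√2 = -0.8013.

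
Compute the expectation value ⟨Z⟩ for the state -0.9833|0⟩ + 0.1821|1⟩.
0.9337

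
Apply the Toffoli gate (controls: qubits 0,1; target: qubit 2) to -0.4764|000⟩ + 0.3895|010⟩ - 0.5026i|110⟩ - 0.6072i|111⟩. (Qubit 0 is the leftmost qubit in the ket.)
-0.4764|000⟩ + 0.3895|010⟩ - 0.6072i|110⟩ - 0.5026i|111⟩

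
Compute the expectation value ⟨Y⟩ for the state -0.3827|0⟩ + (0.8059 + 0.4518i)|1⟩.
-0.3458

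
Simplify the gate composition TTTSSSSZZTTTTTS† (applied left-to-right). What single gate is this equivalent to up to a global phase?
S†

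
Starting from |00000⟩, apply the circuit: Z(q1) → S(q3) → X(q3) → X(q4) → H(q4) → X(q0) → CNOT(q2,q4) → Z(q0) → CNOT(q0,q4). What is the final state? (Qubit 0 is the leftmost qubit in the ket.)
1/√2|10010⟩ - 1/√2|10011⟩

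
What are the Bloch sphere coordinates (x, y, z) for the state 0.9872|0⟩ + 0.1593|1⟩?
(0.3145, 0, 0.9492)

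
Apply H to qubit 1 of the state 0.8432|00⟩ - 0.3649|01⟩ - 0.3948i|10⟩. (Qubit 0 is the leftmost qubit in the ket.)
0.3382|00⟩ + 0.8543|01⟩ - 0.2792i|10⟩ - 0.2792i|11⟩

H on qubit 1 mixes each pair of kets that differ only in qubit 1: amplitudes (a, b) of (|…0…⟩, |…1…⟩) become ((a + b)/√2, (a − b)/√2). Kets absent from the input have amplitude 0.
(|00⟩, |01⟩): (a, b) = (0.8432, -0.3649) → (0.3382, 0.8543)
(|10⟩, |11⟩): (a, b) = (-0.3948i, 0) → (-0.2792i, -0.2792i)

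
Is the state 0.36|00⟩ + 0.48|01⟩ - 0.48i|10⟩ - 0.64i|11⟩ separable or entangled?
Separable

Writing the state as a|00⟩ + b|01⟩ + c|10⟩ + d|11⟩, it is a product state iff ad − bc = 0.
Here (a, b, c, d) = (0.36, 0.48, -0.48i, -0.64i): ad − bc = (0.36)(-0.64i) − (0.48)(-0.48i) = 0, so the state is separable.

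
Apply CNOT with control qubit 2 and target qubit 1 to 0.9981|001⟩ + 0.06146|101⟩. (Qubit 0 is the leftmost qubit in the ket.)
0.9981|011⟩ + 0.06146|111⟩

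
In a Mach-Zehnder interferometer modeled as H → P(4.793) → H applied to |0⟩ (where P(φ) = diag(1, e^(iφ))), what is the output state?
(0.5403 - 0.4984i)|0⟩ + (0.4597 + 0.4984i)|1⟩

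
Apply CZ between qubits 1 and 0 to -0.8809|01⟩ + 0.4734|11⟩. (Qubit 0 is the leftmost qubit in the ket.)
-0.8809|01⟩ - 0.4734|11⟩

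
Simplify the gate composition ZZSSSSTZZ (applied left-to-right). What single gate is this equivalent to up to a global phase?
T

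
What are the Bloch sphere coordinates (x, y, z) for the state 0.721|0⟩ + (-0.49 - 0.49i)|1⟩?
(-0.7066, -0.7066, 0.03964)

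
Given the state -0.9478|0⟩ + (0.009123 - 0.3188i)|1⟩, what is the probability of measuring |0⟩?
0.8983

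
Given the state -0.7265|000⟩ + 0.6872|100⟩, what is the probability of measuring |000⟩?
0.5278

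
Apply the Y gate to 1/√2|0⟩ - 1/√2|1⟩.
(1/√2)i|0⟩ + (1/√2)i|1⟩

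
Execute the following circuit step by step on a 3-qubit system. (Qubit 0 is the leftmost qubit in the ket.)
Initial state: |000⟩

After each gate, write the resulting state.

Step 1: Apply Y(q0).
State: i|100⟩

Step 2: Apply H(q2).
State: (1/√2)i|100⟩ + (1/√2)i|101⟩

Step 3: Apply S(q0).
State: -1/√2|100⟩ - 1/√2|101⟩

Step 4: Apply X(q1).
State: -1/√2|110⟩ - 1/√2|111⟩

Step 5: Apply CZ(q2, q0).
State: -1/√2|110⟩ + 1/√2|111⟩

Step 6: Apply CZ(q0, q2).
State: -1/√2|110⟩ - 1/√2|111⟩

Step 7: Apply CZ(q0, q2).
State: -1/√2|110⟩ + 1/√2|111⟩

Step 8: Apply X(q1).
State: -1/√2|100⟩ + 1/√2|101⟩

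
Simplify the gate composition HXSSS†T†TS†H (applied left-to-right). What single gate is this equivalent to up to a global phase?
Z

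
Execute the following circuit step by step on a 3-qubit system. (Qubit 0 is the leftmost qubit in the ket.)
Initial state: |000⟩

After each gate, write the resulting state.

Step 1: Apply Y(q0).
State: i|100⟩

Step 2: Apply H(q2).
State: (1/√2)i|100⟩ + (1/√2)i|101⟩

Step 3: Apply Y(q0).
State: 1/√2|000⟩ + 1/√2|001⟩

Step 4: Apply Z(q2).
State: 1/√2|000⟩ - 1/√2|001⟩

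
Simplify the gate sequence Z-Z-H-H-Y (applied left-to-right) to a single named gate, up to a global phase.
Y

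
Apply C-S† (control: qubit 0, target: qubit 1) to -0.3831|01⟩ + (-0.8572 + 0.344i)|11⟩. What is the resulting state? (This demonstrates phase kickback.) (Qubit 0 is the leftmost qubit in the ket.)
-0.3831|01⟩ + (0.344 + 0.8572i)|11⟩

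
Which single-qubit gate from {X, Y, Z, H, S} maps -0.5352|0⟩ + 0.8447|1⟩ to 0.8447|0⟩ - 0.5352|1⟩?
X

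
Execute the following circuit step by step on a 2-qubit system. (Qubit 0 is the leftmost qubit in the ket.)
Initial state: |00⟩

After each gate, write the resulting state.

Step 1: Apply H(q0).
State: 1/√2|00⟩ + 1/√2|10⟩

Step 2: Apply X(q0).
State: 1/√2|00⟩ + 1/√2|10⟩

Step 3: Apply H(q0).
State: |00⟩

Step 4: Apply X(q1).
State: |01⟩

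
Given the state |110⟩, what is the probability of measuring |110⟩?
1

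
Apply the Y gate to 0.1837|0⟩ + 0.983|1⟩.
-0.983i|0⟩ + 0.1837i|1⟩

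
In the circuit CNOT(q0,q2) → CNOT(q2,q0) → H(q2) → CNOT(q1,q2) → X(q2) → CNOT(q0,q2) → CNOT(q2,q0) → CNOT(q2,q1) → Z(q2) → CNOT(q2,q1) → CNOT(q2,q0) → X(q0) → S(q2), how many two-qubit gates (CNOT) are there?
8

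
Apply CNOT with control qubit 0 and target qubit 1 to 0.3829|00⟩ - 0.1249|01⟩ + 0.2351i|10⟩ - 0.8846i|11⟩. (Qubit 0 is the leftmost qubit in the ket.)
0.3829|00⟩ - 0.1249|01⟩ - 0.8846i|10⟩ + 0.2351i|11⟩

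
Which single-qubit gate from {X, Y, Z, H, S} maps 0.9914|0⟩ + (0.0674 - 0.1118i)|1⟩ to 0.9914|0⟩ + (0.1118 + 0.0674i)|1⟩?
S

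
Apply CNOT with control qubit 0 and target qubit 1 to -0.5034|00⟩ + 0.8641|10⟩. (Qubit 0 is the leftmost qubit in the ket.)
-0.5034|00⟩ + 0.8641|11⟩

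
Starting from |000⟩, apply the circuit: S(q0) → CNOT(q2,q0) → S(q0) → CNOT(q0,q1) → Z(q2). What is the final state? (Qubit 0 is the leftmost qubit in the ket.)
|000⟩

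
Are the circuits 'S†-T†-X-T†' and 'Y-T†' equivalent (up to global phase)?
No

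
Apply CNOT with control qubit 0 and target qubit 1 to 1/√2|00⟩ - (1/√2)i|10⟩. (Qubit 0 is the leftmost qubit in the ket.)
1/√2|00⟩ - (1/√2)i|11⟩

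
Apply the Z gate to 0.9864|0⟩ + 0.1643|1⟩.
0.9864|0⟩ - 0.1643|1⟩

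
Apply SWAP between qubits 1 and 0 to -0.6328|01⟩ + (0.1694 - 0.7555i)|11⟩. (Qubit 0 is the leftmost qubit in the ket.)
-0.6328|10⟩ + (0.1694 - 0.7555i)|11⟩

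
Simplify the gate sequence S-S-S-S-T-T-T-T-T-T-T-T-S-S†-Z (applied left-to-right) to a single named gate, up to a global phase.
Z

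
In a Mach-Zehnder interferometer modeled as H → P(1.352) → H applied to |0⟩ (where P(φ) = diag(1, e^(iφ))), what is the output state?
(0.6085 + 0.4881i)|0⟩ + (0.3915 - 0.4881i)|1⟩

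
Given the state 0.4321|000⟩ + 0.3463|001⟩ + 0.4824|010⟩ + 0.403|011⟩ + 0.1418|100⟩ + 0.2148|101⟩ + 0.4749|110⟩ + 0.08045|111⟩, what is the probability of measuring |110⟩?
0.2255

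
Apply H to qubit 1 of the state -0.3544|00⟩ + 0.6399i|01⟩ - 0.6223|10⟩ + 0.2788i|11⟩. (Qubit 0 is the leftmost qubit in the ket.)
(-0.2506 + 0.4525i)|00⟩ + (-0.2506 - 0.4525i)|01⟩ + (-0.44 + 0.1971i)|10⟩ + (-0.44 - 0.1971i)|11⟩

H on qubit 1 mixes each pair of kets that differ only in qubit 1: amplitudes (a, b) of (|…0…⟩, |…1…⟩) become ((a + b)/√2, (a − b)/√2). Kets absent from the input have amplitude 0.
(|00⟩, |01⟩): (a, b) = (-0.3544, 0.6399i) → ((-0.2506 + 0.4525i), (-0.2506 - 0.4525i))
(|10⟩, |11⟩): (a, b) = (-0.6223, 0.2788i) → ((-0.44 + 0.1971i), (-0.44 - 0.1971i))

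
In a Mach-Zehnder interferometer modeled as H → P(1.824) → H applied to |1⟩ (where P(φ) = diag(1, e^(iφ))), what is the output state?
(0.6253 - 0.4841i)|0⟩ + (0.3747 + 0.4841i)|1⟩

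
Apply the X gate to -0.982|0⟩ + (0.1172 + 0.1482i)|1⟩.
(0.1172 + 0.1482i)|0⟩ - 0.982|1⟩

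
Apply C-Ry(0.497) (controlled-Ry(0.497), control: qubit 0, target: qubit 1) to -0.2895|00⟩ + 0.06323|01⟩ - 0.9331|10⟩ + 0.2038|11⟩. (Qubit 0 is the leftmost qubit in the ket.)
-0.2895|00⟩ + 0.06323|01⟩ - 0.9546|10⟩ - 0.03196|11⟩

C-Ry(0.497) leaves the control-|0⟩ kets |00⟩, |01⟩ unchanged and applies Ry(0.497) to qubit 1 on the control-|1⟩ pair (|10⟩, |11⟩).
Ry(0.497) = [[cos(θ/2), −sin(θ/2)], [sin(θ/2), cos(θ/2)]]; θ = 0.497, cos(θ/2) ≈ 0.969282, sin(θ/2) ≈ 0.24595.
With a = amp(|10⟩) = -0.9331 and b = amp(|11⟩) = 0.2038:
new amp(|10⟩) = (0.969282)·a + (-0.24595)·b = -0.9546
new amp(|11⟩) = (0.24595)·a + (0.969282)·b = -0.03196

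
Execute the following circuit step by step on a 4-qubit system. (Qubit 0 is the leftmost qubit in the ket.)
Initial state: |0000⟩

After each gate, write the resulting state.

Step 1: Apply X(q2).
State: |0010⟩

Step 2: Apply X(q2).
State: |0000⟩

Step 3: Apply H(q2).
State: 1/√2|0000⟩ + 1/√2|0010⟩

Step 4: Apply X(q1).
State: 1/√2|0100⟩ + 1/√2|0110⟩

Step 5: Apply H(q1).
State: 1/2|0000⟩ + 1/2|0010⟩ - 1/2|0100⟩ - 1/2|0110⟩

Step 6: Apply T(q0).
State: 1/2|0000⟩ + 1/2|0010⟩ - 1/2|0100⟩ - 1/2|0110⟩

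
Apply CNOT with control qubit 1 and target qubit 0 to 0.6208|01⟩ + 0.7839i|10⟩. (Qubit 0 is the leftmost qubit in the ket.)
0.7839i|10⟩ + 0.6208|11⟩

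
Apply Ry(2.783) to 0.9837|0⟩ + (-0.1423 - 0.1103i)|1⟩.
(0.3154 + 0.1085i)|0⟩ + (0.9426 - 0.01967i)|1⟩

Ry(2.783) = [[cos(θ/2), −sin(θ/2)], [sin(θ/2), cos(θ/2)]]; θ = 2.783, cos(θ/2) ≈ 0.178337, sin(θ/2) ≈ 0.983969.
With a = amp(|0⟩) = 0.9837 and b = amp(|1⟩) = (-0.1423 - 0.1103i):
new amp(|0⟩) = (0.178337)·a + (-0.983969)·b = (0.3154 + 0.1085i)
new amp(|1⟩) = (0.983969)·a + (0.178337)·b = (0.9426 - 0.01967i)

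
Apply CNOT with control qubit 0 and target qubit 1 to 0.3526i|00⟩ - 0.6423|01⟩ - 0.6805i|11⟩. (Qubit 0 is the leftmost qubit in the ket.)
0.3526i|00⟩ - 0.6423|01⟩ - 0.6805i|10⟩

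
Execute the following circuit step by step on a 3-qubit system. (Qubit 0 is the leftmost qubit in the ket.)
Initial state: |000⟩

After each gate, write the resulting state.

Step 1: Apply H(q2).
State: 1/√2|000⟩ + 1/√2|001⟩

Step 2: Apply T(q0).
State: 1/√2|000⟩ + 1/√2|001⟩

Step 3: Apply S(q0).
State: 1/√2|000⟩ + 1/√2|001⟩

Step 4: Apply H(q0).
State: 1/2|000⟩ + 1/2|001⟩ + 1/2|100⟩ + 1/2|101⟩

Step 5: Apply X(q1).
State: 1/2|010⟩ + 1/2|011⟩ + 1/2|110⟩ + 1/2|111⟩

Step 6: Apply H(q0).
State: 1/√2|010⟩ + 1/√2|011⟩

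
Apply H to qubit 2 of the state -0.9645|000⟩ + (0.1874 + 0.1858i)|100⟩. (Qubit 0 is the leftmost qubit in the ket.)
-0.682|000⟩ - 0.682|001⟩ + (0.1325 + 0.1314i)|100⟩ + (0.1325 + 0.1314i)|101⟩

H on qubit 2 mixes each pair of kets that differ only in qubit 2: amplitudes (a, b) of (|…0…⟩, |…1…⟩) become ((a + b)/√2, (a − b)/√2). Kets absent from the input have amplitude 0.
(|000⟩, |001⟩): (a, b) = (-0.9645, 0) → (-0.682, -0.682)
(|100⟩, |101⟩): (a, b) = ((0.1874 + 0.1858i), 0) → ((0.1325 + 0.1314i), (0.1325 + 0.1314i))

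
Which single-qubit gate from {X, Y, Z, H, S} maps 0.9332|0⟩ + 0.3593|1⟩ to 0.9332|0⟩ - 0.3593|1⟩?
Z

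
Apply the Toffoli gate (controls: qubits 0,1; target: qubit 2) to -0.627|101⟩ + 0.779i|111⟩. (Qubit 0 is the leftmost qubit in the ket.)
-0.627|101⟩ + 0.779i|110⟩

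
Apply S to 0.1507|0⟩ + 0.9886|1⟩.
0.1507|0⟩ + 0.9886i|1⟩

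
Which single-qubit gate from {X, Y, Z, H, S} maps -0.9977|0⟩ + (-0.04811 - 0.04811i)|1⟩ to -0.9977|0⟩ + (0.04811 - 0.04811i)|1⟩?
S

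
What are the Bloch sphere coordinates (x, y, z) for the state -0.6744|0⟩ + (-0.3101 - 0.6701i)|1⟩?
(0.4183, 0.9038, -0.09038)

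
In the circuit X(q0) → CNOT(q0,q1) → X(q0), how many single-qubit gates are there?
2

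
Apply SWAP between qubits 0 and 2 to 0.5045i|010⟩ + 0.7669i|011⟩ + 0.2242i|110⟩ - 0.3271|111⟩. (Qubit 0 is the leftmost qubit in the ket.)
0.5045i|010⟩ + 0.2242i|011⟩ + 0.7669i|110⟩ - 0.3271|111⟩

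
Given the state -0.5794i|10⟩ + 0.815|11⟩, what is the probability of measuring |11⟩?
0.6642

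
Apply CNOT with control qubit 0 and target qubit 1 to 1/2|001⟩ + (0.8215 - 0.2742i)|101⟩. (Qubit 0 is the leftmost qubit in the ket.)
1/2|001⟩ + (0.8215 - 0.2742i)|111⟩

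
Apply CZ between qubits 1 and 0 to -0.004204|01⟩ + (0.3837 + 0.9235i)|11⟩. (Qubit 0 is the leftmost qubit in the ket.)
-0.004204|01⟩ + (-0.3837 - 0.9235i)|11⟩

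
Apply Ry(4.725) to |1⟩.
-0.7026|0⟩ - 0.7116|1⟩

Ry(4.725) = [[cos(θ/2), −sin(θ/2)], [sin(θ/2), cos(θ/2)]]; θ = 4.725, cos(θ/2) ≈ -0.711551, sin(θ/2) ≈ 0.702634.
With a = amp(|0⟩) = 0 and b = amp(|1⟩) = 1:
new amp(|0⟩) = (-0.711551)·a + (-0.702634)·b = -0.7026
new amp(|1⟩) = (0.702634)·a + (-0.711551)·b = -0.7116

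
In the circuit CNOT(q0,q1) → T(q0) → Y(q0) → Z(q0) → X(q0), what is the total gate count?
5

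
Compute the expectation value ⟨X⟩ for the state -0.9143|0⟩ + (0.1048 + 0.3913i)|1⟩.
-0.1916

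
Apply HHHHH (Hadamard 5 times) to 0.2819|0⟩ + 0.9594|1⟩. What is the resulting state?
0.8777|0⟩ - 0.4791|1⟩

H² = I, so H^5 = H: a single Hadamard. With (a, b) = (0.2819, 0.9594), H gives ((a + b)/√2, (a − b)/√2) = (0.8777, -0.4791).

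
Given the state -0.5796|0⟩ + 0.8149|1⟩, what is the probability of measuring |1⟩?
0.6641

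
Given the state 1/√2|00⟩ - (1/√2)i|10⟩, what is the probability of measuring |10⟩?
1/2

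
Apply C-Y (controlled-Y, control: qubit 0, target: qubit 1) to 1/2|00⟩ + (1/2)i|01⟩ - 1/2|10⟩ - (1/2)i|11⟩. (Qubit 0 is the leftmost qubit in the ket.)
1/2|00⟩ + (1/2)i|01⟩ - 1/2|10⟩ - (1/2)i|11⟩

C-Y leaves the control-|0⟩ kets |00⟩, |01⟩ unchanged and applies Y to qubit 1 on the control-|1⟩ pair (|10⟩, |11⟩).
Y = [[0, -i], [i, 0]].
With a = amp(|10⟩) = -1/2 and b = amp(|11⟩) = -(1/2)i:
new amp(|10⟩) = (-i)·b = -1/2
new amp(|11⟩) = (i)·a = -(1/2)i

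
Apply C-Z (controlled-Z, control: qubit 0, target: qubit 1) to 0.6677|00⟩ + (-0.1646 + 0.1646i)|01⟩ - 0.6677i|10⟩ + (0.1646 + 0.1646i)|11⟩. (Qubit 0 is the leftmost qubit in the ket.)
0.6677|00⟩ + (-0.1646 + 0.1646i)|01⟩ - 0.6677i|10⟩ + (-0.1646 - 0.1646i)|11⟩

C-Z leaves the control-|0⟩ kets |00⟩, |01⟩ unchanged and applies Z to qubit 1 on the control-|1⟩ pair (|10⟩, |11⟩).
Z = [[1, 0], [0, -1]].
With a = amp(|10⟩) = -0.6677i and b = amp(|11⟩) = (0.1646 + 0.1646i):
new amp(|10⟩) = (1)·a = -0.6677i
new amp(|11⟩) = (-1)·b = (-0.1646 - 0.1646i)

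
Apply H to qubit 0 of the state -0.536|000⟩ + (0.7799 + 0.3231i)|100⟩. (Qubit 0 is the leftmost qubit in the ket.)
(0.1725 + 0.2285i)|000⟩ + (-0.9305 - 0.2285i)|100⟩

H on qubit 0 mixes each pair of kets that differ only in qubit 0: amplitudes (a, b) of (|…0…⟩, |…1…⟩) become ((a + b)/√2, (a − b)/√2). Kets absent from the input have amplitude 0.
(|000⟩, |100⟩): (a, b) = (-0.536, (0.7799 + 0.3231i)) → ((0.1725 + 0.2285i), (-0.9305 - 0.2285i))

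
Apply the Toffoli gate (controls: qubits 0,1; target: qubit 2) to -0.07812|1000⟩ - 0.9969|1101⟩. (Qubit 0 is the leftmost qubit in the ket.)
-0.07812|1000⟩ - 0.9969|1111⟩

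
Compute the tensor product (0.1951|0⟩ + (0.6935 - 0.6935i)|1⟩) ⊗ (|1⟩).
0.1951|01⟩ + (0.6935 - 0.6935i)|11⟩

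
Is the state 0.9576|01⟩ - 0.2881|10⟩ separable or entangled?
Entangled

Writing the state as a|00⟩ + b|01⟩ + c|10⟩ + d|11⟩, it is a product state iff ad − bc = 0.
Here (a, b, c, d) = (0, 0.9576, -0.2881, 0): ad − bc = (0)(0) − (0.9576)(-0.2881) = 0.2759 ≠ 0, so the state is entangled.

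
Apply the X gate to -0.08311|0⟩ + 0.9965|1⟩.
0.9965|0⟩ - 0.08311|1⟩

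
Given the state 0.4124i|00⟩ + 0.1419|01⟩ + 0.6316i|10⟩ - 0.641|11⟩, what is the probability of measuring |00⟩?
0.1701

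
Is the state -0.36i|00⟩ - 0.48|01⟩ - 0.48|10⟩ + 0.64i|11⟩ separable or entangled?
Separable

Writing the state as a|00⟩ + b|01⟩ + c|10⟩ + d|11⟩, it is a product state iff ad − bc = 0.
Here (a, b, c, d) = (-0.36i, -0.48, -0.48, 0.64i): ad − bc = (-0.36i)(0.64i) − (-0.48)(-0.48) = 0, so the state is separable.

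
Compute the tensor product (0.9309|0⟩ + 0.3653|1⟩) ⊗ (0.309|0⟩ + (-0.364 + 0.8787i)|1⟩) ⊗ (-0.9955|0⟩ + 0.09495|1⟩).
-0.2864|000⟩ + 0.02731|001⟩ + (0.3373 - 0.8143i)|010⟩ + (-0.03217 + 0.07767i)|011⟩ - 0.1124|100⟩ + 0.01072|101⟩ + (0.1324 - 0.3195i)|110⟩ + (-0.01263 + 0.03048i)|111⟩

amp(|b₁b₂…⟩) = product of the factor amplitudes for bits b₁, b₂, …; only kets whose every factor amplitude is nonzero survive.
|000⟩: (0.9309)(0.309)(-0.9955) = -0.2864
|001⟩: (0.9309)(0.309)(0.09495) = 0.02731
|010⟩: (0.9309)(-0.364 + 0.8787i)(-0.9955) = (0.3373 - 0.8143i)
|011⟩: (0.9309)(-0.364 + 0.8787i)(0.09495) = (-0.03217 + 0.07767i)
|100⟩: (0.3653)(0.309)(-0.9955) = -0.1124
|101⟩: (0.3653)(0.309)(0.09495) = 0.01072
|110⟩: (0.3653)(-0.364 + 0.8787i)(-0.9955) = (0.1324 - 0.3195i)
|111⟩: (0.3653)(-0.364 + 0.8787i)(0.09495) = (-0.01263 + 0.03048i)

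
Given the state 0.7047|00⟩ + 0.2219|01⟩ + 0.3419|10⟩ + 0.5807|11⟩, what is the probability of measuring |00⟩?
0.4966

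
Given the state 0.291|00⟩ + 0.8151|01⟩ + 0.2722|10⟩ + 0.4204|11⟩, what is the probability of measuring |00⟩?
0.08468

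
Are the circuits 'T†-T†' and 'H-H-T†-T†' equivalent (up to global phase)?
Yes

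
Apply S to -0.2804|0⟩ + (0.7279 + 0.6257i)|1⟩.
-0.2804|0⟩ + (-0.6257 + 0.7279i)|1⟩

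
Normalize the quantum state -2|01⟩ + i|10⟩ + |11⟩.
-0.8165|01⟩ + (1/√6)i|10⟩ + 1/√6|11⟩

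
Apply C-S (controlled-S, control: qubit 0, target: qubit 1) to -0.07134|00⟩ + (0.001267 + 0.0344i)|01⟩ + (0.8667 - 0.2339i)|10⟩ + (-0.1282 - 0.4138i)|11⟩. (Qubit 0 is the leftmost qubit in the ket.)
-0.07134|00⟩ + (0.001267 + 0.0344i)|01⟩ + (0.8667 - 0.2339i)|10⟩ + (0.4138 - 0.1282i)|11⟩

C-S leaves the control-|0⟩ kets |00⟩, |01⟩ unchanged and applies S to qubit 1 on the control-|1⟩ pair (|10⟩, |11⟩).
S = [[1, 0], [0, i]].
With a = amp(|10⟩) = (0.8667 - 0.2339i) and b = amp(|11⟩) = (-0.1282 - 0.4138i):
new amp(|10⟩) = (1)·a = (0.8667 - 0.2339i)
new amp(|11⟩) = (i)·b = (0.4138 - 0.1282i)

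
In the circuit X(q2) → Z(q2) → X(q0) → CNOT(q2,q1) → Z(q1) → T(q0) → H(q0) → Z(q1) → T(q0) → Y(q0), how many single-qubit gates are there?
9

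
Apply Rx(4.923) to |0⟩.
-0.7775|0⟩ - 0.6289i|1⟩

Rx(4.923) = [[cos(θ/2), −i·sin(θ/2)], [−i·sin(θ/2), cos(θ/2)]]; θ = 4.923, cos(θ/2) ≈ -0.777514, sin(θ/2) ≈ 0.628865.
With a = amp(|0⟩) = 1 and b = amp(|1⟩) = 0:
new amp(|0⟩) = (-0.777514)·a + (-0.628865i)·b = -0.7775
new amp(|1⟩) = (-0.628865i)·a + (-0.777514)·b = -0.6289i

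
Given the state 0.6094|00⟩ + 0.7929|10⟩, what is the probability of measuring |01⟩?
0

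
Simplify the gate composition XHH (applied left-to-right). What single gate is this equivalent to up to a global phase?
X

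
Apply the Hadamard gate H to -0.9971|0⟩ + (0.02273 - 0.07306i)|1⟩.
(-0.689 - 0.05166i)|0⟩ + (-0.7211 + 0.05166i)|1⟩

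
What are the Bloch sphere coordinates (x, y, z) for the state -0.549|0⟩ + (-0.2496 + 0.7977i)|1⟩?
(0.2741, -0.8759, -0.3972)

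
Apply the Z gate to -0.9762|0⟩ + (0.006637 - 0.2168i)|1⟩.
-0.9762|0⟩ + (-0.006637 + 0.2168i)|1⟩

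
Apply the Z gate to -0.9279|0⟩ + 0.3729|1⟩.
-0.9279|0⟩ - 0.3729|1⟩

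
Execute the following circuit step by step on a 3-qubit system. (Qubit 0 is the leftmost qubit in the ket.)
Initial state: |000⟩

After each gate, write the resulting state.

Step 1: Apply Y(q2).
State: i|001⟩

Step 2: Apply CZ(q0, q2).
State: i|001⟩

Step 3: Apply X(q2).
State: i|000⟩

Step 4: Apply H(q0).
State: (1/√2)i|000⟩ + (1/√2)i|100⟩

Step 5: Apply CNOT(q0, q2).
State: (1/√2)i|000⟩ + (1/√2)i|101⟩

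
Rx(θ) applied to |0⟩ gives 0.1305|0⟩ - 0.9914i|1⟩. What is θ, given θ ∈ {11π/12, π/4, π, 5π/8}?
11π/12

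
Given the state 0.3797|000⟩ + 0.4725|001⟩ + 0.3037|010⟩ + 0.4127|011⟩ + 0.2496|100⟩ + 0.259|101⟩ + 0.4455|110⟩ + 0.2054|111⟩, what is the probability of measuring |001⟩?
0.2233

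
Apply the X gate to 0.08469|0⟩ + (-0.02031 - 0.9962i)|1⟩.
(-0.02031 - 0.9962i)|0⟩ + 0.08469|1⟩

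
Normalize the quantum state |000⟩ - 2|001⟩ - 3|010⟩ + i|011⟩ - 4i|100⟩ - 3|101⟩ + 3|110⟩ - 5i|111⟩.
0.1162|000⟩ - 0.2325|001⟩ - 0.3487|010⟩ + 0.1162i|011⟩ - 0.465i|100⟩ - 0.3487|101⟩ + 0.3487|110⟩ - 0.5812i|111⟩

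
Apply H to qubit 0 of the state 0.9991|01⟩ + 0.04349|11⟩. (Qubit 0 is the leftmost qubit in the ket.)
0.7372|01⟩ + 0.6757|11⟩

H on qubit 0 mixes each pair of kets that differ only in qubit 0: amplitudes (a, b) of (|…0…⟩, |…1…⟩) become ((a + b)/√2, (a − b)/√2). Kets absent from the input have amplitude 0.
(|01⟩, |11⟩): (a, b) = (0.9991, 0.04349) → (0.7372, 0.6757)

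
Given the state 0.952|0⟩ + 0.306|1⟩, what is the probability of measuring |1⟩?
0.09364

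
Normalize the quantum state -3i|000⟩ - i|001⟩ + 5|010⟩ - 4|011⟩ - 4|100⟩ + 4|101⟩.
-0.3293i|000⟩ - 0.1098i|001⟩ + 0.5488|010⟩ - 0.4391|011⟩ - 0.4391|100⟩ + 0.4391|101⟩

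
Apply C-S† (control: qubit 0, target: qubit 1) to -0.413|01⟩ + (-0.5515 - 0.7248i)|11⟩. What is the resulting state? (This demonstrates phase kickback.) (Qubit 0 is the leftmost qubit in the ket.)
-0.413|01⟩ + (-0.7248 + 0.5515i)|11⟩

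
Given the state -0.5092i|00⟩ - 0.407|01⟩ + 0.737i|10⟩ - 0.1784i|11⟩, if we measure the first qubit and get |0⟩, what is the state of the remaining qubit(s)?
-0.7811i|0⟩ - 0.6244|1⟩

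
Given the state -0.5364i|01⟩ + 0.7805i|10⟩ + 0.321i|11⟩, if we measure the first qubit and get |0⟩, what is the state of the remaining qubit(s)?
-i|1⟩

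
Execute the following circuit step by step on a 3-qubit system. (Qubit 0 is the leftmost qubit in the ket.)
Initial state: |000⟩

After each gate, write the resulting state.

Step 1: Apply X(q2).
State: |001⟩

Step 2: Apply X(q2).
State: |000⟩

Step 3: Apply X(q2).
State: |001⟩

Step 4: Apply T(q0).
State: |001⟩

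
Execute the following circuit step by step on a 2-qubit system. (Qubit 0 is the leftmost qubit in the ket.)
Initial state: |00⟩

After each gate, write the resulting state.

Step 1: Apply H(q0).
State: 1/√2|00⟩ + 1/√2|10⟩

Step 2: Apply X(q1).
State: 1/√2|01⟩ + 1/√2|11⟩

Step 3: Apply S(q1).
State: (1/√2)i|01⟩ + (1/√2)i|11⟩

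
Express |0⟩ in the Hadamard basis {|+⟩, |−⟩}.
1/√2|+⟩ + 1/√2|−⟩

With |ψ⟩ = α|0⟩ + β|1⟩, the Hadamard-basis coefficients are ⟨+|ψ⟩ = (α + β)/√2 and ⟨−|ψ⟩ = (α − β)/√2.
Here α = 1, β = 0: (α + β)/√2 = 1/√2, (α − β)/√2 = 1/√2.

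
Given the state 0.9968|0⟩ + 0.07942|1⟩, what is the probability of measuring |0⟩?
0.9936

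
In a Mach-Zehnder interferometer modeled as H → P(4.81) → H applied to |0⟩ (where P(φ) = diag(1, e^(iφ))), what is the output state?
(0.5487 - 0.4976i)|0⟩ + (0.4513 + 0.4976i)|1⟩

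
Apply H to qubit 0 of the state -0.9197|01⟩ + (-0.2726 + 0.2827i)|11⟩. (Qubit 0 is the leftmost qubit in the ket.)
(-0.8431 + 0.1999i)|01⟩ + (-0.4576 - 0.1999i)|11⟩

H on qubit 0 mixes each pair of kets that differ only in qubit 0: amplitudes (a, b) of (|…0…⟩, |…1…⟩) become ((a + b)/√2, (a − b)/√2). Kets absent from the input have amplitude 0.
(|01⟩, |11⟩): (a, b) = (-0.9197, (-0.2726 + 0.2827i)) → ((-0.8431 + 0.1999i), (-0.4576 - 0.1999i))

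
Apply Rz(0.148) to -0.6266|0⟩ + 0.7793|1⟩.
(-0.6249 + 0.04633i)|0⟩ + (0.7772 + 0.05762i)|1⟩

Rz(0.148) = [[e^(−iθ/2), 0], [0, e^(iθ/2)]] with e^(±iθ/2) = cos(θ/2) ± i·sin(θ/2); θ = 0.148, cos(θ/2) ≈ 0.997263, sin(θ/2) ≈ 0.0739325.
With a = amp(|0⟩) = -0.6266 and b = amp(|1⟩) = 0.7793:
new amp(|0⟩) = (0.997263 - 0.0739325i)·a = (-0.6249 + 0.04633i)
new amp(|1⟩) = (0.997263 + 0.0739325i)·b = (0.7772 + 0.05762i)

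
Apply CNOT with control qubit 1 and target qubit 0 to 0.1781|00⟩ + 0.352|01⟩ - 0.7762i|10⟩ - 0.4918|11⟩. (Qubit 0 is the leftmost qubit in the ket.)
0.1781|00⟩ - 0.4918|01⟩ - 0.7762i|10⟩ + 0.352|11⟩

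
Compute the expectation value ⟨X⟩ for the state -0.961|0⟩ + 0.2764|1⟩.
-0.5312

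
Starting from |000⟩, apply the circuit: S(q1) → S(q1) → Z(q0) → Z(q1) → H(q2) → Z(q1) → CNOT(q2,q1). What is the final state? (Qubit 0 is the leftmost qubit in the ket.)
1/√2|000⟩ + 1/√2|011⟩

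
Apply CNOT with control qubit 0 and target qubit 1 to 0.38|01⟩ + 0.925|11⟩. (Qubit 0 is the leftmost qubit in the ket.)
0.38|01⟩ + 0.925|10⟩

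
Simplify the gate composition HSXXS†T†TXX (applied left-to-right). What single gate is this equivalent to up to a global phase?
H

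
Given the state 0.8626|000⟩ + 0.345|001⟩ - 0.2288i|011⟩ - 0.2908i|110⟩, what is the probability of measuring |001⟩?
0.119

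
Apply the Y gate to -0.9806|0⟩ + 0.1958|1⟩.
-0.1958i|0⟩ - 0.9806i|1⟩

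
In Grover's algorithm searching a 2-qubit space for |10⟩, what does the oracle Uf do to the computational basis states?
Uf|x⟩ = -|x⟩ if x = 10, else |x⟩ (phase flip on target)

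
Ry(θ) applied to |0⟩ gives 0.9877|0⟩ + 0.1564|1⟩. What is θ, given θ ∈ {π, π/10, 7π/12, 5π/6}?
π/10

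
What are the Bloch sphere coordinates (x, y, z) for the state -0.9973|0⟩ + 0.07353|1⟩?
(-0.1467, 0, 0.9892)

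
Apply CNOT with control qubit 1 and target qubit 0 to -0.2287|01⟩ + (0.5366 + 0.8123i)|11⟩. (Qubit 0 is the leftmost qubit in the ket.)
(0.5366 + 0.8123i)|01⟩ - 0.2287|11⟩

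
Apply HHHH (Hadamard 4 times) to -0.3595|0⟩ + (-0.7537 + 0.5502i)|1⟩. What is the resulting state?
-0.3595|0⟩ + (-0.7537 + 0.5502i)|1⟩

H² = I, so an even number of Hadamards cancels: H^4 = I and the state is unchanged.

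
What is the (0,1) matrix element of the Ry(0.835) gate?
-0.4055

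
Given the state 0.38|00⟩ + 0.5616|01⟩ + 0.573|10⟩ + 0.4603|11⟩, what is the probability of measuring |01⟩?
0.3154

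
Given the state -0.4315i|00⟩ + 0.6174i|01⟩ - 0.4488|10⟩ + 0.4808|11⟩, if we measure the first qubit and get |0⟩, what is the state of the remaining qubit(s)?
-0.5729i|0⟩ + 0.8197i|1⟩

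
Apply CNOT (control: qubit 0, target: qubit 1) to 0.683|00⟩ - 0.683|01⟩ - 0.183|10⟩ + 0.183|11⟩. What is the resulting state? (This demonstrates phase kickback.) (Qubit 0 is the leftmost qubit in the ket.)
0.683|00⟩ - 0.683|01⟩ + 0.183|10⟩ - 0.183|11⟩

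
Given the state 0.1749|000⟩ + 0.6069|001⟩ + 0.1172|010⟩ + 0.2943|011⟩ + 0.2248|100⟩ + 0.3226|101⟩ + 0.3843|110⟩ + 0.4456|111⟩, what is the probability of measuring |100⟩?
0.05054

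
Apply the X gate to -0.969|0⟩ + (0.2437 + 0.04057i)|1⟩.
(0.2437 + 0.04057i)|0⟩ - 0.969|1⟩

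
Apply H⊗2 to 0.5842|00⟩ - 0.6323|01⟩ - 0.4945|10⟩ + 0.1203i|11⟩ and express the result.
(-0.2713 + 0.06015i)|00⟩ + (0.361 - 0.06015i)|01⟩ + (0.2232 - 0.06015i)|10⟩ + (0.8555 + 0.06015i)|11⟩

H⊗2 gives amp(|y⟩) = (1/2) Σ_x (−1)^(x·y) amp(|x⟩), where x·y is the number of positions in which both x and y have a 1.
|00⟩: (0.5842 - 0.6323 - 0.4945 + 0.1203i)/2 = (-0.2713 + 0.06015i)
|01⟩: (0.5842 + 0.6323 - 0.4945 - 0.1203i)/2 = (0.361 - 0.06015i)
|10⟩: (0.5842 - 0.6323 + 0.4945 - 0.1203i)/2 = (0.2232 - 0.06015i)
|11⟩: (0.5842 + 0.6323 + 0.4945 + 0.1203i)/2 = (0.8555 + 0.06015i)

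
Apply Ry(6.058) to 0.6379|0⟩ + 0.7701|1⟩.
-0.7204|0⟩ - 0.6936|1⟩

Ry(6.058) = [[cos(θ/2), −sin(θ/2)], [sin(θ/2), cos(θ/2)]]; θ = 6.058, cos(θ/2) ≈ -0.993668, sin(θ/2) ≈ 0.112355.
With a = amp(|0⟩) = 0.6379 and b = amp(|1⟩) = 0.7701:
new amp(|0⟩) = (-0.993668)·a + (-0.112355)·b = -0.7204
new amp(|1⟩) = (0.112355)·a + (-0.993668)·b = -0.6936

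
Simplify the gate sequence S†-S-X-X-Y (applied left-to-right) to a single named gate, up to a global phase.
Y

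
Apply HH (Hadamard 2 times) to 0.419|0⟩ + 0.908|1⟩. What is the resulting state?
0.419|0⟩ + 0.908|1⟩

H² = I, so an even number of Hadamards cancels: H^2 = I and the state is unchanged.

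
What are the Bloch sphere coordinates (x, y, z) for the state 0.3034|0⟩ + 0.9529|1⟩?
(0.5782, 0, -0.816)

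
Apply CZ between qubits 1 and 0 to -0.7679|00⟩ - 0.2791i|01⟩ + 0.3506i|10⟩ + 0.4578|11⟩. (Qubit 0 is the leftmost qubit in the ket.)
-0.7679|00⟩ - 0.2791i|01⟩ + 0.3506i|10⟩ - 0.4578|11⟩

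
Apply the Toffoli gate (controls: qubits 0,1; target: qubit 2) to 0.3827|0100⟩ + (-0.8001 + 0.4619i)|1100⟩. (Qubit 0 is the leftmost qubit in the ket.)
0.3827|0100⟩ + (-0.8001 + 0.4619i)|1110⟩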